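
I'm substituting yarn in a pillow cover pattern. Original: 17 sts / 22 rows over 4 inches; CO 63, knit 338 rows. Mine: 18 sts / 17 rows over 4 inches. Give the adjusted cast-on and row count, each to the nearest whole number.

Stitches: 63 × 18/17 = 66.71 → 67.
Rows: 338 × 17/22 = 261.18 → 261.

Cast on 67 stitches; work 261 rows.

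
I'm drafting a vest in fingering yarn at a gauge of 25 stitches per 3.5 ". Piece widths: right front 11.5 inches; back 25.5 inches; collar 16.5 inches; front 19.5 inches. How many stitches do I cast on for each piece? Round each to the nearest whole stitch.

Rate = 25/3.5 = 7.143 sts per in.
right front: 11.5 × 7.143 = 82.14 → 82.
back: 25.5 × 7.143 = 182.14 → 182.
collar: 16.5 × 7.143 = 117.86 → 118.
front: 19.5 × 7.143 = 139.29 → 139.

right front 82; back 182; collar 118; front 139.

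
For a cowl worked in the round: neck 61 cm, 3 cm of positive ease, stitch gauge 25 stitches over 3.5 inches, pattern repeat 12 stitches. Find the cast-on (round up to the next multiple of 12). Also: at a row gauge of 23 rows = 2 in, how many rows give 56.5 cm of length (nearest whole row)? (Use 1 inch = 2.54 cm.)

Finished = 61 + 3 = 64 cm.
64 cm × 1/2.54 = 25.20 inches.
25/3.5 = 7.143 sts per in; 25.20 × 7.143 = 179.98 sts.
Next multiple of 12 → 180.
56.5 cm = 22.24 inches; × 11.5 = 255.81 → 256 rows.

Cast on 180 stitches; work 256 rows.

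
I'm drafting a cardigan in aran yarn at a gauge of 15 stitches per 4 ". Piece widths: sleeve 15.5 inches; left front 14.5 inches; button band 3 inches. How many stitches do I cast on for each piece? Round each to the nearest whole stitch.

Rate = 15/4 = 3.75 sts per in.
sleeve: 15.5 × 3.75 = 58.12 → 58.
left front: 14.5 × 3.75 = 54.38 → 54.
button band: 3 × 3.75 = 11.25 → 11.

sleeve 58; left front 54; button band 11.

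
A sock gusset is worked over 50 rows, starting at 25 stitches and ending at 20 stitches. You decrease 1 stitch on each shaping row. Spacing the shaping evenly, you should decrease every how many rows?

Stitches to remove: |20 − 25| = 5.
Shaping rows needed: 5 / 1 = 5.
50 rows / 5 = every 10 rows.

Decrease every 10th row.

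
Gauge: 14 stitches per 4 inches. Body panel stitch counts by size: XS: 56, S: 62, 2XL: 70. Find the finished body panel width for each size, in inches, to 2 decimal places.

XS 16.00 inches; S 17.71 inches; 2XL 20.00 inches.

14/4 = 3.5 sts per in.
XS: 56 / 3.5 = 16.000 → 16.00 in.
S: 62 / 3.5 = 17.714 → 17.71 in.
2XL: 70 / 3.5 = 20.000 → 20.00 in.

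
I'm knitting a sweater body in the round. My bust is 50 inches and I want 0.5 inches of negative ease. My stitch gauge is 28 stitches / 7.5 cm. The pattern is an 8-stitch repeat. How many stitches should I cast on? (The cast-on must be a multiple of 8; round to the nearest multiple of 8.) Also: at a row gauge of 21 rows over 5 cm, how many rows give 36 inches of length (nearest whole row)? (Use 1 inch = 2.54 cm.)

Finished = 50 − 0.5 = 49.5 inches.
49.5 inches × 2.54 = 125.73 cm.
28/7.5 = 3.733 sts per cm; 125.73 × 3.733 = 469.39 sts.
Nearest multiple of 8 → 472.
36 inches = 91.44 cm; × 4.2 = 384.05 → 384 rows.

Cast on 472 stitches; work 384 rows.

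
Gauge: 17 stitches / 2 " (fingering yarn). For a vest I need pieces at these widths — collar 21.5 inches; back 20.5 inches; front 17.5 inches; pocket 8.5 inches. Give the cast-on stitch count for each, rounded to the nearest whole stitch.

Rate = 17/2 = 8.5 sts per in.
collar: 21.5 × 8.5 = 182.75 → 183.
back: 20.5 × 8.5 = 174.25 → 174.
front: 17.5 × 8.5 = 148.75 → 149.
pocket: 8.5 × 8.5 = 72.25 → 72.

collar 183; back 174; front 149; pocket 72.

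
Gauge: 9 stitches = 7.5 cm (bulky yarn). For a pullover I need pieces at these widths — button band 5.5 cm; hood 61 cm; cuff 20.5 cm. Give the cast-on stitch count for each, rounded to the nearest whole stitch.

button band 7; hood 73; cuff 25.

Rate = 9/7.5 = 1.2 sts per cm.
button band: 5.5 × 1.2 = 6.60 → 7.
hood: 61 × 1.2 = 73.20 → 73.
cuff: 20.5 × 1.2 = 24.60 → 25.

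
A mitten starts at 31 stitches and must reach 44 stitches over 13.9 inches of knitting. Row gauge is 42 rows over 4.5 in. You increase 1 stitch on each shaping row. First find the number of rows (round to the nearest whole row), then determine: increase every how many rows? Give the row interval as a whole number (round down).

Rows = 13.9 × 9.333 = 129.7 → 130 rows.
Stitches to add: 13 → 13 shaping rows (at 1 st each).
130 / 13 = 10.00 → every 10 rows.

Increase every 10th row.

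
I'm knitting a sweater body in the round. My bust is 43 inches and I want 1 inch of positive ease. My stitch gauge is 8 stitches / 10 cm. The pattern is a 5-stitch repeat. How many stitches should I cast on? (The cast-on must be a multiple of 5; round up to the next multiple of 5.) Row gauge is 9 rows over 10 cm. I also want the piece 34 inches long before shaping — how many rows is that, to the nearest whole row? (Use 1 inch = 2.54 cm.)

Finished = 43 + 1 = 44 inches.
44 inches × 2.54 = 111.76 cm.
8/10 = 0.8 sts per cm; 111.76 × 0.8 = 89.41 sts.
Next multiple of 5 → 90.
34 inches = 86.36 cm; × 0.9 = 77.72 → 78 rows.

Cast on 90 stitches; work 78 rows.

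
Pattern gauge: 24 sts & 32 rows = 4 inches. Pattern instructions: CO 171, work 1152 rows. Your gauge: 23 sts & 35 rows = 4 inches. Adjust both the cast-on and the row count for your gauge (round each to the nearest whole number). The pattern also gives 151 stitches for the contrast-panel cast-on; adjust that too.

Cast on 164 stitches; work 1260 rows; contrast-panel cast-on 145 stitches.

Stitches: 171 × 23/24 = 163.88 → 164.
Rows: 1152 × 35/32 = 1260.00 → 1260.
contrast-panel cast-on: 151 × 23/24 = 144.71 → 145.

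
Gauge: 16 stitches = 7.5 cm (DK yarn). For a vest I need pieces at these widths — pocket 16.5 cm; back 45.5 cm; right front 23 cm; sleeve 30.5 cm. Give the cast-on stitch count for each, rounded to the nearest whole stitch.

pocket 35; back 97; right front 49; sleeve 65.

Rate = 16/7.5 = 2.133 sts per cm.
pocket: 16.5 × 2.133 = 35.20 → 35.
back: 45.5 × 2.133 = 97.07 → 97.
right front: 23 × 2.133 = 49.07 → 49.
sleeve: 30.5 × 2.133 = 65.07 → 65.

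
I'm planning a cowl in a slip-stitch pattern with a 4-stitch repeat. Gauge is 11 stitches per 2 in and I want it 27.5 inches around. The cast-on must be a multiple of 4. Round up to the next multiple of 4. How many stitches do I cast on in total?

CO 152 sts.

11 / 2 = 5.5 sts per inch.
27.5 × 5.5 = 151.25 sts.
Next multiple of 4: 152.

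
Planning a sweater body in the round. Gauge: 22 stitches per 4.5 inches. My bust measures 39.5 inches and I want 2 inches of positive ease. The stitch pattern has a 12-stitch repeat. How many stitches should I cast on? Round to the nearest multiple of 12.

Finished = 39.5 + 2 = 41.5 inches.
22 / 4.5 = 4.889 sts/in.
41.5 × 4.889 = 202.89 sts.
Nearest multiple of 12: 204.

204 stitches.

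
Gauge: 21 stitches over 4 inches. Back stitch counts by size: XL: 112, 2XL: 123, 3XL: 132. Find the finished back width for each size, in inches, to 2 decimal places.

XL 21.33 inches; 2XL 23.43 inches; 3XL 25.14 inches.

21/4 = 5.25 sts per in.
XL: 112 / 5.25 = 21.333 → 21.33 in.
2XL: 123 / 5.25 = 23.429 → 23.43 in.
3XL: 132 / 5.25 = 25.143 → 25.14 in.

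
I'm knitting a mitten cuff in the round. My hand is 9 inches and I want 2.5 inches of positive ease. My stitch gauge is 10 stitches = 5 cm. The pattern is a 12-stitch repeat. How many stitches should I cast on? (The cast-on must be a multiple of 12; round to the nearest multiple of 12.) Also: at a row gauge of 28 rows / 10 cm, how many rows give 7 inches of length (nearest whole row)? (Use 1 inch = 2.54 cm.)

Cast on 60 stitches; work 50 rows.

Finished = 9 + 2.5 = 11.5 inches.
11.5 inches × 2.54 = 29.21 cm.
10/5 = 2 sts per cm; 29.21 × 2 = 58.42 sts.
Nearest multiple of 12 → 60.
7 inches = 17.78 cm; × 2.8 = 49.78 → 50 rows.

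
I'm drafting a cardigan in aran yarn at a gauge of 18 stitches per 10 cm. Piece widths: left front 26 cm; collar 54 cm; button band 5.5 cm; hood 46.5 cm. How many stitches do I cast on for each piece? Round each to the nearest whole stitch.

left front 47; collar 97; button band 10; hood 84.

Rate = 18/10 = 1.8 sts per cm.
left front: 26 × 1.8 = 46.80 → 47.
collar: 54 × 1.8 = 97.20 → 97.
button band: 5.5 × 1.8 = 9.90 → 10.
hood: 46.5 × 1.8 = 83.70 → 84.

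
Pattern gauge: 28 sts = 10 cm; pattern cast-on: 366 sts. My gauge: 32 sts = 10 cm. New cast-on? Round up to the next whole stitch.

419 stitches.

Scale factor = 32 / 28 = 1.143.
366 × 32 / 28 = 418.29 sts.
→ 419 sts.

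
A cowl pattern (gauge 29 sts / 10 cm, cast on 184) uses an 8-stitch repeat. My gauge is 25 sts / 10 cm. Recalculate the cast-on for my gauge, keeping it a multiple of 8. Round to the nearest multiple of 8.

160 stitches.

184 × 25 / 29 = 158.62.
Nearest multiple of 8: 160.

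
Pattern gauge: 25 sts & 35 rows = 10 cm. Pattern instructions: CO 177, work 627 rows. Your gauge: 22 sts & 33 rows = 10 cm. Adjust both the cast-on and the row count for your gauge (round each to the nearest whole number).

Cast on 156 stitches; work 591 rows.

Stitches: 177 × 22/25 = 155.76 → 156.
Rows: 627 × 33/35 = 591.17 → 591.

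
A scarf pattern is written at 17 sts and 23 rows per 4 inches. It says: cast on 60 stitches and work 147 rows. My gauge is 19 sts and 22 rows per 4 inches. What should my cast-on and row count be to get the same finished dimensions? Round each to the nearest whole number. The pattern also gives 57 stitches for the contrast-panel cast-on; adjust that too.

Stitches: 60 × 19/17 = 67.06 → 67.
Rows: 147 × 22/23 = 140.61 → 141.
contrast-panel cast-on: 57 × 19/17 = 63.71 → 64.

Cast on 67 stitches; work 141 rows; contrast-panel cast-on 64 stitches.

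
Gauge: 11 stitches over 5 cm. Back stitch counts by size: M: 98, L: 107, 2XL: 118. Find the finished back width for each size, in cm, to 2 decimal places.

M 44.55 cm; L 48.64 cm; 2XL 53.64 cm.

11/5 = 2.2 sts per cm.
M: 98 / 2.2 = 44.545 → 44.55 cm.
L: 107 / 2.2 = 48.636 → 48.64 cm.
2XL: 118 / 2.2 = 53.636 → 53.64 cm.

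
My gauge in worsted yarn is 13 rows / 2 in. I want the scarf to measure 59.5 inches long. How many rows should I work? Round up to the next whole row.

13 rows / 2 in = 6.5 rows per inch.
59.5 × 6.5 = 386.75 rows.
Round up → 387.

387 rows.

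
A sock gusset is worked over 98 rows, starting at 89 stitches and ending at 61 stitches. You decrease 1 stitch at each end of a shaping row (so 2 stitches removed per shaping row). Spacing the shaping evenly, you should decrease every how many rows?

Stitches to remove: |61 − 89| = 28.
Shaping rows needed: 28 / 2 = 14.
98 rows / 14 = every 7 rows.

Decrease every 7th row.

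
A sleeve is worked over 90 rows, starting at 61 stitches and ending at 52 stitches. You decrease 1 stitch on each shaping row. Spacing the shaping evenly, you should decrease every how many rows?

Stitches to remove: |52 − 61| = 9.
Shaping rows needed: 9 / 1 = 9.
90 rows / 9 = every 10 rows.

Decrease every 10th row.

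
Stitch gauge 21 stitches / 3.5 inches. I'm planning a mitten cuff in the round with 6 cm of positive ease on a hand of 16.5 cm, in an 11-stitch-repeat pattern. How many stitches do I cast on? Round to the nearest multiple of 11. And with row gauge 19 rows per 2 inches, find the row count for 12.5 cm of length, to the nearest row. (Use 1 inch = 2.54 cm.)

Finished = 16.5 + 6 = 22.5 cm.
22.5 cm × 1/2.54 = 8.86 inches.
21/3.5 = 6 sts per in; 8.86 × 6 = 53.15 sts.
Nearest multiple of 11 → 55.
12.5 cm = 4.92 inches; × 9.5 = 46.75 → 47 rows.

Cast on 55 stitches; work 47 rows.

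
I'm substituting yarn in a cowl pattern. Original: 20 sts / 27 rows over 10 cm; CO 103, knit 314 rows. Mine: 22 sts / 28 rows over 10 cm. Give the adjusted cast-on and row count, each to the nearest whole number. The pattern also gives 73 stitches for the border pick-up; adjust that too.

Stitches: 103 × 22/20 = 113.30 → 113.
Rows: 314 × 28/27 = 325.63 → 326.
border pick-up: 73 × 22/20 = 80.30 → 80.

Cast on 113 stitches; work 326 rows; border pick-up 80 stitches.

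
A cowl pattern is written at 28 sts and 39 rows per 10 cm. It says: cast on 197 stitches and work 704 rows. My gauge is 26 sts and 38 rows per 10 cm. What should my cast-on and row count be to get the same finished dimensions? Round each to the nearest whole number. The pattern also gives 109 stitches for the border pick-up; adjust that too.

Stitches: 197 × 26/28 = 182.93 → 183.
Rows: 704 × 38/39 = 685.95 → 686.
border pick-up: 109 × 26/28 = 101.21 → 101.

Cast on 183 stitches; work 686 rows; border pick-up 101 stitches.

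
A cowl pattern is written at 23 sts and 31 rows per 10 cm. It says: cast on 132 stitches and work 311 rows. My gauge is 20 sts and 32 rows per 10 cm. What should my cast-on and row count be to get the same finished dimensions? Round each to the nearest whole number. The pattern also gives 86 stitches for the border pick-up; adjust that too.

Stitches: 132 × 20/23 = 114.78 → 115.
Rows: 311 × 32/31 = 321.03 → 321.
border pick-up: 86 × 20/23 = 74.78 → 75.

Cast on 115 stitches; work 321 rows; border pick-up 75 stitches.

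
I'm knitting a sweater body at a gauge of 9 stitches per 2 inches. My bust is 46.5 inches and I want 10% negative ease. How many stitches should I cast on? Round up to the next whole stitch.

Cast on 189 stitches.

Finished = 46.5 × 0.90 = 41.85 in.
9 / 2 = 4.5 sts per inch.
41.85 × 4.5 = 188.32 sts.
→ 189 sts.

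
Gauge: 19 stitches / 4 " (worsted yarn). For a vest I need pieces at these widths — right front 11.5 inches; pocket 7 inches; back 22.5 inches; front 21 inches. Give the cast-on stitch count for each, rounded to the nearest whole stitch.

right front 55; pocket 33; back 107; front 100.

Rate = 19/4 = 4.75 sts per in.
right front: 11.5 × 4.75 = 54.62 → 55.
pocket: 7 × 4.75 = 33.25 → 33.
back: 22.5 × 4.75 = 106.88 → 107.
front: 21 × 4.75 = 99.75 → 100.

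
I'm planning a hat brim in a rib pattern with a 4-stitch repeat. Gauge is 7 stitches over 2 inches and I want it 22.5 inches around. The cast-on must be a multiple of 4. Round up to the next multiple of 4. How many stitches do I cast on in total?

7 / 2 = 3.5 sts per inch.
22.5 × 3.5 = 78.75 sts.
Next multiple of 4: 80.

Cast on 80 stitches.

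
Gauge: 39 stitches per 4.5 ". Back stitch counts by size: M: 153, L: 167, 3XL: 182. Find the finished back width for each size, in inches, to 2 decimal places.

39/4.5 = 8.667 sts per in.
M: 153 / 8.667 = 17.654 → 17.65 in.
L: 167 / 8.667 = 19.269 → 19.27 in.
3XL: 182 / 8.667 = 21.000 → 21.00 in.

M 17.65 inches; L 19.27 inches; 3XL 21.00 inches.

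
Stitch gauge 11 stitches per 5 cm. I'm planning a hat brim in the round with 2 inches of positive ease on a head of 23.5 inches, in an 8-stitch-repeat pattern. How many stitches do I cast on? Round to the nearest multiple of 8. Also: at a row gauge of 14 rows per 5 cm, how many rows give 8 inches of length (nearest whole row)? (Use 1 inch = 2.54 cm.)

Finished = 23.5 + 2 = 25.5 inches.
25.5 inches × 2.54 = 64.77 cm.
11/5 = 2.2 sts per cm; 64.77 × 2.2 = 142.49 sts.
Nearest multiple of 8 → 144.
8 inches = 20.32 cm; × 2.8 = 56.90 → 57 rows.

Cast on 144 stitches; work 57 rows.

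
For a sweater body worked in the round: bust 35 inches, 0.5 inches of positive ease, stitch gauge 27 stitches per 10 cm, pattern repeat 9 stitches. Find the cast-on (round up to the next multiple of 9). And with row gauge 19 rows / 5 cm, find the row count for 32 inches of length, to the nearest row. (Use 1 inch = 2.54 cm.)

Cast on 252 stitches; work 309 rows.

Finished = 35 + 0.5 = 35.5 inches.
35.5 inches × 2.54 = 90.17 cm.
27/10 = 2.7 sts per cm; 90.17 × 2.7 = 243.46 sts.
Next multiple of 9 → 252.
32 inches = 81.28 cm; × 3.8 = 308.86 → 309 rows.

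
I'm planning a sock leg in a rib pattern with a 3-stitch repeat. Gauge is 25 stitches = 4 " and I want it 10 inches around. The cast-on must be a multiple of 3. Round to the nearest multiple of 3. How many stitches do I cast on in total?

25 / 4 = 6.25 sts per inch.
10 × 6.25 = 62.50 sts.
Nearest multiple of 3: 63.

CO 63 sts.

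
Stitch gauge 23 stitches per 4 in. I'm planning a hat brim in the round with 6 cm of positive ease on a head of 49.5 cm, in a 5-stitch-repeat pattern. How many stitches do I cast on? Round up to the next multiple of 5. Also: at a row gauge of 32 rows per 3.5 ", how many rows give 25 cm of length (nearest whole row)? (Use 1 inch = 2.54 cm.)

Finished = 49.5 + 6 = 55.5 cm.
55.5 cm × 1/2.54 = 21.85 inches.
23/4 = 5.75 sts per in; 21.85 × 5.75 = 125.64 sts.
Next multiple of 5 → 130.
25 cm = 9.84 inches; × 9.143 = 89.99 → 90 rows.

Cast on 130 stitches; work 90 rows.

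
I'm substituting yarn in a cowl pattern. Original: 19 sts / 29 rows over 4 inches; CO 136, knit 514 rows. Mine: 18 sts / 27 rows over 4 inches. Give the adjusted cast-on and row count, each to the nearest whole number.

Stitches: 136 × 18/19 = 128.84 → 129.
Rows: 514 × 27/29 = 478.55 → 479.

Cast on 129 stitches; work 479 rows.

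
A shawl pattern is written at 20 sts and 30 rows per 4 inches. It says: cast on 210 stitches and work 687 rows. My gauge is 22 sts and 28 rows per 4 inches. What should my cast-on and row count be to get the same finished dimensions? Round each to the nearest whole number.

Cast on 231 stitches; work 641 rows.

Stitches: 210 × 22/20 = 231.00 → 231.
Rows: 687 × 28/30 = 641.20 → 641.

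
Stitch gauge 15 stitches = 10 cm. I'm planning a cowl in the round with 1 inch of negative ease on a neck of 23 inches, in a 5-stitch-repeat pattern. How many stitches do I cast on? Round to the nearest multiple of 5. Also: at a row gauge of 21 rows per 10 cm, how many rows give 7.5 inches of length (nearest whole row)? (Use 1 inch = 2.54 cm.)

Cast on 85 stitches; work 40 rows.

Finished = 23 − 1 = 22 inches.
22 inches × 2.54 = 55.88 cm.
15/10 = 1.5 sts per cm; 55.88 × 1.5 = 83.82 sts.
Nearest multiple of 5 → 85.
7.5 inches = 19.05 cm; × 2.1 = 40.01 → 40 rows.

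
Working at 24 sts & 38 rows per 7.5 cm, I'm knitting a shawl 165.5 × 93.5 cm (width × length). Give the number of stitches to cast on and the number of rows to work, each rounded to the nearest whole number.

Stitch gauge = 24/7.5 = 3.2 sts/cm; 165.5 × 3.2 = 529.60 → 530 sts.
Row gauge = 38/7.5 = 5.067 rows/cm; 93.5 × 5.067 = 473.73 → 474 rows.

Cast on 530 stitches and work 474 rows.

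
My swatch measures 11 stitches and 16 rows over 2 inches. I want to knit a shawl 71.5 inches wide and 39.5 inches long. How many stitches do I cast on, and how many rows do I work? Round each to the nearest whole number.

Stitch gauge = 11/2 = 5.5 sts/in; 71.5 × 5.5 = 393.25 → 393 sts.
Row gauge = 16/2 = 8 rows/in; 39.5 × 8 = 316.00 → 316 rows.

Cast on 393 stitches and work 316 rows.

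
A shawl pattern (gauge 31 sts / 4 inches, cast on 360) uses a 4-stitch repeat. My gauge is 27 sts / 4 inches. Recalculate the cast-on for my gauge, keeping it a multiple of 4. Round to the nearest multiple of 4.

360 × 27 / 31 = 313.55.
Nearest multiple of 4: 312.

CO 312 sts.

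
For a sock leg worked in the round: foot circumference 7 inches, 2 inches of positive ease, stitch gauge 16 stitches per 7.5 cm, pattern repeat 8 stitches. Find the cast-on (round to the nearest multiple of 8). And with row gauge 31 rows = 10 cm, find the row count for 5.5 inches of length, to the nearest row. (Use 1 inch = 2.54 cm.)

Cast on 48 stitches; work 43 rows.

Finished = 7 + 2 = 9 inches.
9 inches × 2.54 = 22.86 cm.
16/7.5 = 2.133 sts per cm; 22.86 × 2.133 = 48.77 sts.
Nearest multiple of 8 → 48.
5.5 inches = 13.97 cm; × 3.1 = 43.31 → 43 rows.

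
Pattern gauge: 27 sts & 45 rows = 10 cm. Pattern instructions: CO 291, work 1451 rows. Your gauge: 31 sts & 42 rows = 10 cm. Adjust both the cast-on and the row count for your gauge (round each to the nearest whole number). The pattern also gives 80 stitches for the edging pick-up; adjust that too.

Cast on 334 stitches; work 1354 rows; edging pick-up 92 stitches.

Stitches: 291 × 31/27 = 334.11 → 334.
Rows: 1451 × 42/45 = 1354.27 → 1354.
edging pick-up: 80 × 31/27 = 91.85 → 92.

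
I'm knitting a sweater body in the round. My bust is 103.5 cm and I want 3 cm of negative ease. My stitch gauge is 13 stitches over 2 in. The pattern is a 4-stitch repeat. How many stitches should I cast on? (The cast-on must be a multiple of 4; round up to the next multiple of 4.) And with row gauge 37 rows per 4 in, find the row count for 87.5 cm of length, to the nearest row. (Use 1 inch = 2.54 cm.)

Cast on 260 stitches; work 319 rows.

Finished = 103.5 − 3 = 100.5 cm.
100.5 cm × 1/2.54 = 39.57 inches.
13/2 = 6.5 sts per in; 39.57 × 6.5 = 257.19 sts.
Next multiple of 4 → 260.
87.5 cm = 34.45 inches; × 9.25 = 318.65 → 319 rows.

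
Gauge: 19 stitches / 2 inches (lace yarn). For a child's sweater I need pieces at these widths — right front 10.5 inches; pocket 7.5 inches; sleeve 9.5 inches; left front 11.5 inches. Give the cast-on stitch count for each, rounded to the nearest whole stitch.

right front 100; pocket 71; sleeve 90; left front 109.

Rate = 19/2 = 9.5 sts per in.
right front: 10.5 × 9.5 = 99.75 → 100.
pocket: 7.5 × 9.5 = 71.25 → 71.
sleeve: 9.5 × 9.5 = 90.25 → 90.
left front: 11.5 × 9.5 = 109.25 → 109.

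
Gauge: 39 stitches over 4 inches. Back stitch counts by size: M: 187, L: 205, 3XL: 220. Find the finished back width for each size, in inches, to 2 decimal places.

39/4 = 9.75 sts per in.
M: 187 / 9.75 = 19.179 → 19.18 in.
L: 205 / 9.75 = 21.026 → 21.03 in.
3XL: 220 / 9.75 = 22.564 → 22.56 in.

M 19.18 inches; L 21.03 inches; 3XL 22.56 inches.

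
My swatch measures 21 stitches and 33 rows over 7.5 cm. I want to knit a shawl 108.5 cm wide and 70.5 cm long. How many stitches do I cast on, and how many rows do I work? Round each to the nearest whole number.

Cast on 304 stitches and work 310 rows.

Stitch gauge = 21/7.5 = 2.8 sts/cm; 108.5 × 2.8 = 303.80 → 304 sts.
Row gauge = 33/7.5 = 4.4 rows/cm; 70.5 × 4.4 = 310.20 → 310 rows.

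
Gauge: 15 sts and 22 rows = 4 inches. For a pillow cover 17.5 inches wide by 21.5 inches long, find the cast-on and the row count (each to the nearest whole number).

Cast on 66 stitches and work 118 rows.

Stitch gauge = 15/4 = 3.75 sts/in; 17.5 × 3.75 = 65.62 → 66 sts.
Row gauge = 22/4 = 5.5 rows/in; 21.5 × 5.5 = 118.25 → 118 rows.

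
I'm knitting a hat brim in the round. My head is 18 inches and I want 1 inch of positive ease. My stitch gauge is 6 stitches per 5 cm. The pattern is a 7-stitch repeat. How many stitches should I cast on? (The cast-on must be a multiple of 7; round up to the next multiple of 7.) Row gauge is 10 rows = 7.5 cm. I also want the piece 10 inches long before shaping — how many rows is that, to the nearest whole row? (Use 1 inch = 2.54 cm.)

Finished = 18 + 1 = 19 inches.
19 inches × 2.54 = 48.26 cm.
6/5 = 1.2 sts per cm; 48.26 × 1.2 = 57.91 sts.
Next multiple of 7 → 63.
10 inches = 25.40 cm; × 1.333 = 33.87 → 34 rows.

Cast on 63 stitches; work 34 rows.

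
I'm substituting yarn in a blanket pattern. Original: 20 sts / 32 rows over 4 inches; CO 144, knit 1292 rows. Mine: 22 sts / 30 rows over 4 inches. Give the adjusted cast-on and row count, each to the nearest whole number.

Cast on 158 stitches; work 1211 rows.

Stitches: 144 × 22/20 = 158.40 → 158.
Rows: 1292 × 30/32 = 1211.25 → 1211.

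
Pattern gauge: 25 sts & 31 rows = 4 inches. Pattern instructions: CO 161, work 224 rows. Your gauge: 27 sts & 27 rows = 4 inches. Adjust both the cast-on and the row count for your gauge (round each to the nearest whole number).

Cast on 174 stitches; work 195 rows.

Stitches: 161 × 27/25 = 173.88 → 174.
Rows: 224 × 27/31 = 195.10 → 195.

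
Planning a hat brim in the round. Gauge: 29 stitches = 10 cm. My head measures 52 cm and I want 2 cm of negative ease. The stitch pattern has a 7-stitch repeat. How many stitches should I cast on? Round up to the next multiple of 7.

CO 147 sts.

Finished = 52 − 2 = 50 cm.
29 / 10 = 2.9 sts/cm.
50 × 2.9 = 145.00 sts.
Next multiple of 7: 147.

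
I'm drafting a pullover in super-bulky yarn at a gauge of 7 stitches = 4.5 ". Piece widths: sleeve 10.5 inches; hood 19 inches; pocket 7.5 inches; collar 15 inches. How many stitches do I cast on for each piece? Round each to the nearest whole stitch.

sleeve 16; hood 30; pocket 12; collar 23.

Rate = 7/4.5 = 1.556 sts per in.
sleeve: 10.5 × 1.556 = 16.33 → 16.
hood: 19 × 1.556 = 29.56 → 30.
pocket: 7.5 × 1.556 = 11.67 → 12.
collar: 15 × 1.556 = 23.33 → 23.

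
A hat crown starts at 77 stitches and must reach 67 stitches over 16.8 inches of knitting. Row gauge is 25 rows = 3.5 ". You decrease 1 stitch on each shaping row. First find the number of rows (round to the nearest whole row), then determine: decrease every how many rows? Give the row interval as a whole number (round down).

Rows = 16.8 × 7.143 = 120.0 → 120 rows.
Stitches to remove: 10 → 10 shaping rows (at 1 st each).
120 / 10 = 12.00 → every 12 rows.

Decrease every 12th row.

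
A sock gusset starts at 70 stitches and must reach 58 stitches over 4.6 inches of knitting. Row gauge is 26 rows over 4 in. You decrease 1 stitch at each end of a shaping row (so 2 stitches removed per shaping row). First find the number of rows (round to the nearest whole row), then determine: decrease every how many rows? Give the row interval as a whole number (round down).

Decrease every 5th row.

Rows = 4.6 × 6.5 = 29.9 → 30 rows.
Stitches to remove: 12 → 6 shaping rows (at 2 st each).
30 / 6 = 5.00 → every 5 rows.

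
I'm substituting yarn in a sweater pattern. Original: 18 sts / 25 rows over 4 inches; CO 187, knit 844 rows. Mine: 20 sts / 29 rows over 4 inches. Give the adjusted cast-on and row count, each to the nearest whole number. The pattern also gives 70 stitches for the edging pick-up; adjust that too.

Stitches: 187 × 20/18 = 207.78 → 208.
Rows: 844 × 29/25 = 979.04 → 979.
edging pick-up: 70 × 20/18 = 77.78 → 78.

Cast on 208 stitches; work 979 rows; edging pick-up 78 stitches.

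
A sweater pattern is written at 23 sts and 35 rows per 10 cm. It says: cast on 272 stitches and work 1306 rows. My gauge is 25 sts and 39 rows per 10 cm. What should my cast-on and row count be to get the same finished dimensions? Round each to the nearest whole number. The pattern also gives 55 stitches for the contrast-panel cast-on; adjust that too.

Stitches: 272 × 25/23 = 295.65 → 296.
Rows: 1306 × 39/35 = 1455.26 → 1455.
contrast-panel cast-on: 55 × 25/23 = 59.78 → 60.

Cast on 296 stitches; work 1455 rows; contrast-panel cast-on 60 stitches.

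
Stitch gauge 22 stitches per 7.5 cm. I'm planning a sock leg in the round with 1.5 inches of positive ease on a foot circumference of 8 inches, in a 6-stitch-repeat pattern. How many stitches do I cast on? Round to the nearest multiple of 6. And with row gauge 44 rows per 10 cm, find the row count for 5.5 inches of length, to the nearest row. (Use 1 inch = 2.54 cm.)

Finished = 8 + 1.5 = 9.5 inches.
9.5 inches × 2.54 = 24.13 cm.
22/7.5 = 2.933 sts per cm; 24.13 × 2.933 = 70.78 sts.
Nearest multiple of 6 → 72.
5.5 inches = 13.97 cm; × 4.4 = 61.47 → 61 rows.

Cast on 72 stitches; work 61 rows.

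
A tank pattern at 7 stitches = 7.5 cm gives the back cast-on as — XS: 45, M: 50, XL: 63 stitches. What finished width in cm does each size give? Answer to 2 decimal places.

7/7.5 = 0.933 sts per cm.
XS: 45 / 0.933 = 48.214 → 48.21 cm.
M: 50 / 0.933 = 53.571 → 53.57 cm.
XL: 63 / 0.933 = 67.500 → 67.50 cm.

XS 48.21 cm; M 53.57 cm; XL 67.50 cm.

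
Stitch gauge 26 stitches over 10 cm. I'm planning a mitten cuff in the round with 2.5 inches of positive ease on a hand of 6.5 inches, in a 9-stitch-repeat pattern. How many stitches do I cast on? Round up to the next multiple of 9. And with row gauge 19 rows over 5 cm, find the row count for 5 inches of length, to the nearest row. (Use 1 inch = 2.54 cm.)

Finished = 6.5 + 2.5 = 9 inches.
9 inches × 2.54 = 22.86 cm.
26/10 = 2.6 sts per cm; 22.86 × 2.6 = 59.44 sts.
Next multiple of 9 → 63.
5 inches = 12.70 cm; × 3.8 = 48.26 → 48 rows.

Cast on 63 stitches; work 48 rows.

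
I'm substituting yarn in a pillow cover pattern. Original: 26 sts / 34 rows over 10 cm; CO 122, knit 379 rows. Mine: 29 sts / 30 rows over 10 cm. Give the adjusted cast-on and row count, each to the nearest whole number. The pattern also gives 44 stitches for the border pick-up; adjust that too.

Stitches: 122 × 29/26 = 136.08 → 136.
Rows: 379 × 30/34 = 334.41 → 334.
border pick-up: 44 × 29/26 = 49.08 → 49.

Cast on 136 stitches; work 334 rows; border pick-up 49 stitches.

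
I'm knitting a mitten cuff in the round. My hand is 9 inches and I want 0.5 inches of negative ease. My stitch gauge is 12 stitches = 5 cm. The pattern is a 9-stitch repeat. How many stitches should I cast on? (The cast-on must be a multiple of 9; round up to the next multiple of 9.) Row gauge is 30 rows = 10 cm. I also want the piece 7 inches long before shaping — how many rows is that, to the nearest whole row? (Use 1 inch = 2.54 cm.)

Finished = 9 − 0.5 = 8.5 inches.
8.5 inches × 2.54 = 21.59 cm.
12/5 = 2.4 sts per cm; 21.59 × 2.4 = 51.82 sts.
Next multiple of 9 → 54.
7 inches = 17.78 cm; × 3 = 53.34 → 53 rows.

Cast on 54 stitches; work 53 rows.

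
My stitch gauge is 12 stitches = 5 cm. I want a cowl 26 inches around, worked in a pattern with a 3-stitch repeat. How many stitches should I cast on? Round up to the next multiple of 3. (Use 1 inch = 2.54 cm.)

26 in = 26 × 2.54 = 66.04 cm.
12 / 5 = 2.4 sts/cm.
66.04 × 2.4 = 158.50 sts.
→ 159.

CO 159 sts.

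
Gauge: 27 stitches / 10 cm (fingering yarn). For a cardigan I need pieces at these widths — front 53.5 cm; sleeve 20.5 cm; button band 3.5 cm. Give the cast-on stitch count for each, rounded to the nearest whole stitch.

Rate = 27/10 = 2.7 sts per cm.
front: 53.5 × 2.7 = 144.45 → 144.
sleeve: 20.5 × 2.7 = 55.35 → 55.
button band: 3.5 × 2.7 = 9.45 → 9.

front 144; sleeve 55; button band 9.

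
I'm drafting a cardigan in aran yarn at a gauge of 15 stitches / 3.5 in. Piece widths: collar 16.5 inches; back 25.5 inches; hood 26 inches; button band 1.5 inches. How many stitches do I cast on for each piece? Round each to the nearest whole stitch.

collar 71; back 109; hood 111; button band 6.

Rate = 15/3.5 = 4.286 sts per in.
collar: 16.5 × 4.286 = 70.71 → 71.
back: 25.5 × 4.286 = 109.29 → 109.
hood: 26 × 4.286 = 111.43 → 111.
button band: 1.5 × 4.286 = 6.43 → 6.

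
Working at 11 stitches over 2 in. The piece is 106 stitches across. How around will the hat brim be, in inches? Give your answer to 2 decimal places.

11 stitches / 2 inch = 5.5 stitches per inch.
106 / 5.5 = 19.273 inches.

19.27 inches.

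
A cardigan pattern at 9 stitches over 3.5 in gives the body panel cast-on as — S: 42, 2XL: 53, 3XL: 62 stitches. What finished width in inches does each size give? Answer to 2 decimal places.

9/3.5 = 2.571 sts per in.
S: 42 / 2.571 = 16.333 → 16.33 in.
2XL: 53 / 2.571 = 20.611 → 20.61 in.
3XL: 62 / 2.571 = 24.111 → 24.11 in.

S 16.33 inches; 2XL 20.61 inches; 3XL 24.11 inches.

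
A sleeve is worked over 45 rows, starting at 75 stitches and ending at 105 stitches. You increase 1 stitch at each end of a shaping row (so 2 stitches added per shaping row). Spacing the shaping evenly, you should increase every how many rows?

Increase every 3rd row.

Stitches to add: |105 − 75| = 30.
Shaping rows needed: 30 / 2 = 15.
45 rows / 15 = every 3 rows.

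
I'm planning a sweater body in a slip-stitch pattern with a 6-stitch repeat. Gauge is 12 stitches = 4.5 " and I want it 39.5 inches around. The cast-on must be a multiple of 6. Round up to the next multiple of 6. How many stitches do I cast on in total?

CO 108 sts.

12 / 4.5 = 2.667 sts per inch.
39.5 × 2.667 = 105.33 sts.
Next multiple of 6: 108.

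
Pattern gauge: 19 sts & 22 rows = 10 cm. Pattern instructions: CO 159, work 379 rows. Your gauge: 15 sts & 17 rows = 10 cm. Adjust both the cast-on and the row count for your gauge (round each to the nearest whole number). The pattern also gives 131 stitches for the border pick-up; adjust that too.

Cast on 126 stitches; work 293 rows; border pick-up 103 stitches.

Stitches: 159 × 15/19 = 125.53 → 126.
Rows: 379 × 17/22 = 292.86 → 293.
border pick-up: 131 × 15/19 = 103.42 → 103.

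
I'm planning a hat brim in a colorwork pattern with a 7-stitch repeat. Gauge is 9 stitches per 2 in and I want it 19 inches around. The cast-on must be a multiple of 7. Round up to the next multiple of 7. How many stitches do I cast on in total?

9 / 2 = 4.5 sts per inch.
19 × 4.5 = 85.50 sts.
Next multiple of 7: 91.

91 stitches.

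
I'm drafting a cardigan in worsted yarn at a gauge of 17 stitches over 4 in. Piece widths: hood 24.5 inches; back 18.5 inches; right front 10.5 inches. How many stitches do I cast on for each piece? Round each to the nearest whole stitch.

hood 104; back 79; right front 45.

Rate = 17/4 = 4.25 sts per in.
hood: 24.5 × 4.25 = 104.12 → 104.
back: 18.5 × 4.25 = 78.62 → 79.
right front: 10.5 × 4.25 = 44.62 → 45.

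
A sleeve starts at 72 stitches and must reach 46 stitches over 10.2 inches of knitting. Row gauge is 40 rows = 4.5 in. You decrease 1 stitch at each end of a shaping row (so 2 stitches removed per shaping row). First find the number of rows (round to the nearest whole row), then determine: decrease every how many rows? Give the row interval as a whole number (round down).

Rows = 10.2 × 8.889 = 90.7 → 91 rows.
Stitches to remove: 26 → 13 shaping rows (at 2 st each).
91 / 13 = 7.00 → every 7 rows.

Decrease every 7th row.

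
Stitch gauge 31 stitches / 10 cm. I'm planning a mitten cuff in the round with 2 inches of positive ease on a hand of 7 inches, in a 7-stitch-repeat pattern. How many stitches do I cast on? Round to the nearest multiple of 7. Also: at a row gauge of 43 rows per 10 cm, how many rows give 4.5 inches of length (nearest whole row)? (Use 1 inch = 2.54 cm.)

Finished = 7 + 2 = 9 inches.
9 inches × 2.54 = 22.86 cm.
31/10 = 3.1 sts per cm; 22.86 × 3.1 = 70.87 sts.
Nearest multiple of 7 → 70.
4.5 inches = 11.43 cm; × 4.3 = 49.15 → 49 rows.

Cast on 70 stitches; work 49 rows.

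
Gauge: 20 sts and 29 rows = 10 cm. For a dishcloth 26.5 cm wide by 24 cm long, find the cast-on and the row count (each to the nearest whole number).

Cast on 53 stitches and work 70 rows.

Stitch gauge = 20/10 = 2 sts/cm; 26.5 × 2 = 53.00 → 53 sts.
Row gauge = 29/10 = 2.9 rows/cm; 24 × 2.9 = 69.60 → 70 rows.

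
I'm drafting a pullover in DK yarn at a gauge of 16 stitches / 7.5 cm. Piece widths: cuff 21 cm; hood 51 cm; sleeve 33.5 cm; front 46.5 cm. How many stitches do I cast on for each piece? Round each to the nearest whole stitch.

Rate = 16/7.5 = 2.133 sts per cm.
cuff: 21 × 2.133 = 44.80 → 45.
hood: 51 × 2.133 = 108.80 → 109.
sleeve: 33.5 × 2.133 = 71.47 → 71.
front: 46.5 × 2.133 = 99.20 → 99.

cuff 45; hood 109; sleeve 71; front 99.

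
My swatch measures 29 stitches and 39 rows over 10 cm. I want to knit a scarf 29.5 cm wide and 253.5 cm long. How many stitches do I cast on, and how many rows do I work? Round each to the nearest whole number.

Cast on 86 stitches and work 989 rows.

Stitch gauge = 29/10 = 2.9 sts/cm; 29.5 × 2.9 = 85.55 → 86 sts.
Row gauge = 39/10 = 3.9 rows/cm; 253.5 × 3.9 = 988.65 → 989 rows.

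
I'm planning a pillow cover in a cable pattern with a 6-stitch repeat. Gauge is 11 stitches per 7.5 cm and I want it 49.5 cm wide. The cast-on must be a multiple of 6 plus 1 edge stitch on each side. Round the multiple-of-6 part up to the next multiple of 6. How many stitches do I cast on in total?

11 / 7.5 = 1.467 sts per cm.
49.5 × 1.467 = 72.60 sts.
Less 2 edge sts → 70.60 for the repeat.
Next multiple of 6: 72.
Add back 2 edge sts → 74.

Cast on 74 stitches.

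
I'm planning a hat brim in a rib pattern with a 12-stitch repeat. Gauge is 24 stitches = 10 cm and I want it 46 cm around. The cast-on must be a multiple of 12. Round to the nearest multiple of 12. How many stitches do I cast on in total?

24 / 10 = 2.4 sts per cm.
46 × 2.4 = 110.40 sts.
Nearest multiple of 12: 108.

108 stitches.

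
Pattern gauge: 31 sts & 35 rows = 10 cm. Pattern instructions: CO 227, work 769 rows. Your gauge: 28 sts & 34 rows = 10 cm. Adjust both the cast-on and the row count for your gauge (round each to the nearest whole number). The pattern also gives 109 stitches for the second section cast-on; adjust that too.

Cast on 205 stitches; work 747 rows; second section cast-on 98 stitches.

Stitches: 227 × 28/31 = 205.03 → 205.
Rows: 769 × 34/35 = 747.03 → 747.
second section cast-on: 109 × 28/31 = 98.45 → 98.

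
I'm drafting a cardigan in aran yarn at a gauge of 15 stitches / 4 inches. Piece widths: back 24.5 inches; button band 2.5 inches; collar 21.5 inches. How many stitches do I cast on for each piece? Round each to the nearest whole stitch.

back 92; button band 9; collar 81.

Rate = 15/4 = 3.75 sts per in.
back: 24.5 × 3.75 = 91.88 → 92.
button band: 2.5 × 3.75 = 9.38 → 9.
collar: 21.5 × 3.75 = 80.62 → 81.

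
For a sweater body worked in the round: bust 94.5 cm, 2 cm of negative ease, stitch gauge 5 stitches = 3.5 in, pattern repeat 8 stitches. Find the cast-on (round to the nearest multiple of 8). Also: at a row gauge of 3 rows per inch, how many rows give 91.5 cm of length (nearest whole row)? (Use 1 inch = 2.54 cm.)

Cast on 56 stitches; work 108 rows.

Finished = 94.5 − 2 = 92.5 cm.
92.5 cm × 1/2.54 = 36.42 inches.
5/3.5 = 1.429 sts per in; 36.42 × 1.429 = 52.02 sts.
Nearest multiple of 8 → 56.
91.5 cm = 36.02 inches; × 3 = 108.07 → 108 rows.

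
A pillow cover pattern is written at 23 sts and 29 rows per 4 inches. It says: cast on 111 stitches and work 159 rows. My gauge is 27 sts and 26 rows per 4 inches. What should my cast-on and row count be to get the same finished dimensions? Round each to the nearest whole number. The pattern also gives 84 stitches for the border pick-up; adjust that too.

Stitches: 111 × 27/23 = 130.30 → 130.
Rows: 159 × 26/29 = 142.55 → 143.
border pick-up: 84 × 27/23 = 98.61 → 99.

Cast on 130 stitches; work 143 rows; border pick-up 99 stitches.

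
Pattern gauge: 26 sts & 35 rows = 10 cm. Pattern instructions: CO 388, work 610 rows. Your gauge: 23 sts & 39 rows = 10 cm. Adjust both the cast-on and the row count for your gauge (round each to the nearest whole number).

Cast on 343 stitches; work 680 rows.

Stitches: 388 × 23/26 = 343.23 → 343.
Rows: 610 × 39/35 = 679.71 → 680.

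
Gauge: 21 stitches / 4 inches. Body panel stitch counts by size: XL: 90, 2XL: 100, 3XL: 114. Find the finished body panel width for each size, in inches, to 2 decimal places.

21/4 = 5.25 sts per in.
XL: 90 / 5.25 = 17.143 → 17.14 in.
2XL: 100 / 5.25 = 19.048 → 19.05 in.
3XL: 114 / 5.25 = 21.714 → 21.71 in.

XL 17.14 inches; 2XL 19.05 inches; 3XL 21.71 inches.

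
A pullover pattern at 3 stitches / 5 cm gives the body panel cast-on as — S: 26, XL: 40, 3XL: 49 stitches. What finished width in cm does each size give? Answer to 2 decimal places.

3/5 = 0.6 sts per cm.
S: 26 / 0.6 = 43.333 → 43.33 cm.
XL: 40 / 0.6 = 66.667 → 66.67 cm.
3XL: 49 / 0.6 = 81.667 → 81.67 cm.

S 43.33 cm; XL 66.67 cm; 3XL 81.67 cm.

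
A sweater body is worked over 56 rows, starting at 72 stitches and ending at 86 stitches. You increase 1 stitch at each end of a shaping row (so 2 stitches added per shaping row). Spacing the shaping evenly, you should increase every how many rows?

Stitches to add: |86 − 72| = 14.
Shaping rows needed: 14 / 2 = 7.
56 rows / 7 = every 8 rows.

Increase every 8th row.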